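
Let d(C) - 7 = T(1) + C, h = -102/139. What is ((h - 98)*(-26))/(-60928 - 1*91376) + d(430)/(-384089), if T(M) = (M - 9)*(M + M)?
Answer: -18245606389/1016407807098 ≈ -0.017951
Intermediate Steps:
T(M) = 2*M*(-9 + M) (T(M) = (-9 + M)*(2*M) = 2*M*(-9 + M))
h = -102/139 (h = -102*1/139 = -102/139 ≈ -0.73381)
d(C) = -9 + C (d(C) = 7 + (2*1*(-9 + 1) + C) = 7 + (2*1*(-8) + C) = 7 + (-16 + C) = -9 + C)
((h - 98)*(-26))/(-60928 - 1*91376) + d(430)/(-384089) = ((-102/139 - 98)*(-26))/(-60928 - 1*91376) + (-9 + 430)/(-384089) = (-13724/139*(-26))/(-60928 - 91376) + 421*(-1/384089) = (356824/139)/(-152304) - 421/384089 = (356824/139)*(-1/152304) - 421/384089 = -44603/2646282 - 421/384089 = -18245606389/1016407807098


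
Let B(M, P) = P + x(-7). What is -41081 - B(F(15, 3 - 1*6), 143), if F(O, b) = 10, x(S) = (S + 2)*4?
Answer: -41204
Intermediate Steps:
x(S) = 8 + 4*S (x(S) = (2 + S)*4 = 8 + 4*S)
B(M, P) = -20 + P (B(M, P) = P + (8 + 4*(-7)) = P + (8 - 28) = P - 20 = -20 + P)
-41081 - B(F(15, 3 - 1*6), 143) = -41081 - (-20 + 143) = -41081 - 1*123 = -41081 - 123 = -41204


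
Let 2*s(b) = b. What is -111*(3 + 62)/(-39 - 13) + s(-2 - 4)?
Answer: 543/4 ≈ 135.75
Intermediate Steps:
s(b) = b/2
-111*(3 + 62)/(-39 - 13) + s(-2 - 4) = -111*(3 + 62)/(-39 - 13) + (-2 - 4)/2 = -7215/(-52) + (1/2)*(-6) = -7215*(-1)/52 - 3 = -111*(-5/4) - 3 = 555/4 - 3 = 543/4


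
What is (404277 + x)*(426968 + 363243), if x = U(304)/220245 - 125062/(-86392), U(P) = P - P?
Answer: 13799622077864653/43196 ≈ 3.1947e+11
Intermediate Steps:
U(P) = 0
x = 62531/43196 (x = 0/220245 - 125062/(-86392) = 0*(1/220245) - 125062*(-1/86392) = 0 + 62531/43196 = 62531/43196 ≈ 1.4476)
(404277 + x)*(426968 + 363243) = (404277 + 62531/43196)*(426968 + 363243) = (17463211823/43196)*790211 = 13799622077864653/43196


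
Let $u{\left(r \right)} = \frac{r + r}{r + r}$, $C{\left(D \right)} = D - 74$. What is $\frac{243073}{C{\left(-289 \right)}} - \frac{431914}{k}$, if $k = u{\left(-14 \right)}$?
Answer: $- \frac{157027855}{363} \approx -4.3258 \cdot 10^{5}$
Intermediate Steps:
$C{\left(D \right)} = -74 + D$
$u{\left(r \right)} = 1$ ($u{\left(r \right)} = \frac{2 r}{2 r} = 2 r \frac{1}{2 r} = 1$)
$k = 1$
$\frac{243073}{C{\left(-289 \right)}} - \frac{431914}{k} = \frac{243073}{-74 - 289} - \frac{431914}{1} = \frac{243073}{-363} - 431914 = 243073 \left(- \frac{1}{363}\right) - 431914 = - \frac{243073}{363} - 431914 = - \frac{157027855}{363}$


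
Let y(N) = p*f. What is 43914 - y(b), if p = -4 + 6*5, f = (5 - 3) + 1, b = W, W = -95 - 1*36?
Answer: 43836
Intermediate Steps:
W = -131 (W = -95 - 36 = -131)
b = -131
f = 3 (f = 2 + 1 = 3)
p = 26 (p = -4 + 30 = 26)
y(N) = 78 (y(N) = 26*3 = 78)
43914 - y(b) = 43914 - 1*78 = 43914 - 78 = 43836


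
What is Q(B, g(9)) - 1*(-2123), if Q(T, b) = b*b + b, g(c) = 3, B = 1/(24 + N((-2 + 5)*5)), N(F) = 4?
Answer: 2135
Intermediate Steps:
B = 1/28 (B = 1/(24 + 4) = 1/28 ≈ 0.035714)
Q(T, b) = b + b**2 (Q(T, b) = b**2 + b = b + b**2)
Q(B, g(9)) - 1*(-2123) = 3*(1 + 3) - 1*(-2123) = 3*4 + 2123 = 12 + 2123 = 2135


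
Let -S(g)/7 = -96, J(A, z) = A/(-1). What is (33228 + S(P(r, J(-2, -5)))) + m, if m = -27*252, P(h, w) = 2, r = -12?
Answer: 27096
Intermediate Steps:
J(A, z) = -A (J(A, z) = A*(-1) = -A)
S(g) = 672 (S(g) = -7*(-96) = 672)
m = -6804
(33228 + S(P(r, J(-2, -5)))) + m = (33228 + 672) - 6804 = 33900 - 6804 = 27096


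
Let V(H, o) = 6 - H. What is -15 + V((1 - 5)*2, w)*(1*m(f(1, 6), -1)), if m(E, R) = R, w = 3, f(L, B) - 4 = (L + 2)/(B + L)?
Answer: -29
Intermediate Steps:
f(L, B) = 4 + (2 + L)/(B + L) (f(L, B) = 4 + (L + 2)/(B + L) = 4 + (2 + L)/(B + L))
-15 + V((1 - 5)*2, w)*(1*m(f(1, 6), -1)) = -15 + (6 - (1 - 5)*2)*(1*(-1)) = -15 + (6 - (-4)*2)*(-1) = -15 + (6 - 1*(-8))*(-1) = -15 + (6 + 8)*(-1) = -15 + 14*(-1) = -15 - 14 = -29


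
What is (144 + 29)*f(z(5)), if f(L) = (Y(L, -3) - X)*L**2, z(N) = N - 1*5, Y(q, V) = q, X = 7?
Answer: 0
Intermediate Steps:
z(N) = -5 + N (z(N) = N - 5 = -5 + N)
f(L) = L**2*(-7 + L) (f(L) = (L - 1*7)*L**2 = (L - 7)*L**2 = (-7 + L)*L**2 = L**2*(-7 + L))
(144 + 29)*f(z(5)) = (144 + 29)*((-5 + 5)**2*(-7 + (-5 + 5))) = 173*(0**2*(-7 + 0)) = 173*(0*(-7)) = 173*0 = 0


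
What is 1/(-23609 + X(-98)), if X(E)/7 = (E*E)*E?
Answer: -1/6611953 ≈ -1.5124e-7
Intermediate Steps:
X(E) = 7*E³ (X(E) = 7*((E*E)*E) = 7*(E²*E) = 7*E³)
1/(-23609 + X(-98)) = 1/(-23609 + 7*(-98)³) = 1/(-23609 + 7*(-941192)) = 1/(-23609 - 6588344) = 1/(-6611953) = -1/6611953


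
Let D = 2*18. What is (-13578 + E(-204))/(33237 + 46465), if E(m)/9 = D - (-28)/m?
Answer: -225339/1354934 ≈ -0.16631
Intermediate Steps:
D = 36
E(m) = 324 + 252/m (E(m) = 9*(36 - (-28)/m) = 9*(36 + 28/m) = 324 + 252/m)
(-13578 + E(-204))/(33237 + 46465) = (-13578 + (324 + 252/(-204)))/(33237 + 46465) = (-13578 + (324 + 252*(-1/204)))/79702 = (-13578 + (324 - 21/17))*(1/79702) = (-13578 + 5487/17)*(1/79702) = -225339/17*1/79702 = -225339/1354934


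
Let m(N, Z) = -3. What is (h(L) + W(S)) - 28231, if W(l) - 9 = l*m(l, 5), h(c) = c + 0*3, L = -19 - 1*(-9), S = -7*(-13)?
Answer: -28505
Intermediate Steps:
S = 91
L = -10 (L = -19 + 9 = -10)
h(c) = c (h(c) = c + 0 = c)
W(l) = 9 - 3*l (W(l) = 9 + l*(-3) = 9 - 3*l)
(h(L) + W(S)) - 28231 = (-10 + (9 - 3*91)) - 28231 = (-10 + (9 - 273)) - 28231 = (-10 - 264) - 28231 = -274 - 28231 = -28505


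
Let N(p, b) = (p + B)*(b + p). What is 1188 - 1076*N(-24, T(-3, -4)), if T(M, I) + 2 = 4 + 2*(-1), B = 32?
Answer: 207780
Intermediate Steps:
T(M, I) = 0 (T(M, I) = -2 + (4 + 2*(-1)) = -2 + (4 - 2) = -2 + 2 = 0)
N(p, b) = (32 + p)*(b + p) (N(p, b) = (p + 32)*(b + p) = (32 + p)*(b + p))
1188 - 1076*N(-24, T(-3, -4)) = 1188 - 1076*((-24)² + 32*0 + 32*(-24) + 0*(-24)) = 1188 - 1076*(576 + 0 - 768 + 0) = 1188 - 1076*(-192) = 1188 + 206592 = 207780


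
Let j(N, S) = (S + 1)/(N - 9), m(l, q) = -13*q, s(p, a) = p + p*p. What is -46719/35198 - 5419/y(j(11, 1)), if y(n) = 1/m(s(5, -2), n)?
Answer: 2479546787/35198 ≈ 70446.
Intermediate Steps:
s(p, a) = p + p²
j(N, S) = (1 + S)/(-9 + N)
y(n) = -1/(13*n) (y(n) = 1/(-13*n) = -1/(13*n))
-46719/35198 - 5419/y(j(11, 1)) = -46719/35198 - 5419*(-13*(1 + 1)/(-9 + 11)) = -46719*1/35198 - 5419/((-1/(13*1))) = -46719/35198 - 5419/((-1/(13*1))) = -46719/35198 - 5419/((-1/13/1)) = -46719/35198 - 5419/((-1/13*1)) = -46719/35198 - 5419/(-1/13) = -46719/35198 - 5419*(-13) = -46719/35198 + 70447 = 2479546787/35198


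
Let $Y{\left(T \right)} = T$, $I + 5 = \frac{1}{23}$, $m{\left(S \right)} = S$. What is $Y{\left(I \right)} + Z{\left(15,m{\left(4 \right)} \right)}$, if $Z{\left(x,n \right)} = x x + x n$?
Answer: $\frac{6441}{23} \approx 280.04$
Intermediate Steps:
$Z{\left(x,n \right)} = x^{2} + n x$
$I = - \frac{114}{23}$ ($I = -5 + \frac{1}{23} = - \frac{114}{23} \approx -4.9565$)
$Y{\left(I \right)} + Z{\left(15,m{\left(4 \right)} \right)} = - \frac{114}{23} + 15 \left(4 + 15\right) = - \frac{114}{23} + 15 \cdot 19 = - \frac{114}{23} + 285 = \frac{6441}{23}$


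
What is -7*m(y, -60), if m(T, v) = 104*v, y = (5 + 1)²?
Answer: 43680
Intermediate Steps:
y = 36 (y = 6² = 36)
-7*m(y, -60) = -728*(-60) = -7*(-6240) = 43680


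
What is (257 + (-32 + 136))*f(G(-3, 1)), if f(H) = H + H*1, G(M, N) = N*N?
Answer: 722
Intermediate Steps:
G(M, N) = N**2
f(H) = 2*H (f(H) = H + H = 2*H)
(257 + (-32 + 136))*f(G(-3, 1)) = (257 + (-32 + 136))*(2*1**2) = (257 + 104)*(2*1) = 361*2 = 722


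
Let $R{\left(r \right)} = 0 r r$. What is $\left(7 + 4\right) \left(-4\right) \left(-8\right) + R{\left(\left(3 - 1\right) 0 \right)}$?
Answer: $352$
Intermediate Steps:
$R{\left(r \right)} = 0$ ($R{\left(r \right)} = 0 r = 0$)
$\left(7 + 4\right) \left(-4\right) \left(-8\right) + R{\left(\left(3 - 1\right) 0 \right)} = \left(7 + 4\right) \left(-4\right) \left(-8\right) + 0 = 11 \left(-4\right) \left(-8\right) + 0 = \left(-44\right) \left(-8\right) + 0 = 352 + 0 = 352$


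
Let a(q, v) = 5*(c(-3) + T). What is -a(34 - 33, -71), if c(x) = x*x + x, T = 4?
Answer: -50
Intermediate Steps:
c(x) = x + x**2 (c(x) = x**2 + x = x + x**2)
a(q, v) = 50 (a(q, v) = 5*(-3*(1 - 3) + 4) = 5*(-3*(-2) + 4) = 5*(6 + 4) = 5*10 = 50)
-a(34 - 33, -71) = -1*50 = -50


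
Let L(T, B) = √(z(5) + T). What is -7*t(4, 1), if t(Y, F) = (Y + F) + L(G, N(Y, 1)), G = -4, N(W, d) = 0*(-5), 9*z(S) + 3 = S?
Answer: -35 - 7*I*√34/3 ≈ -35.0 - 13.606*I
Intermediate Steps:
z(S) = -⅓ + S/9
N(W, d) = 0
L(T, B) = √(2/9 + T) (L(T, B) = √((-⅓ + (⅑)*5) + T) = √((-⅓ + 5/9) + T) = √(2/9 + T))
t(Y, F) = F + Y + I*√34/3 (t(Y, F) = (Y + F) + √(2 + 9*(-4))/3 = (F + Y) + √(2 - 36)/3 = (F + Y) + √(-34)/3 = (F + Y) + (I*√34)/3 = (F + Y) + I*√34/3 = F + Y + I*√34/3)
-7*t(4, 1) = -7*(1 + 4 + I*√34/3) = -7*(5 + I*√34/3) = -35 - 7*I*√34/3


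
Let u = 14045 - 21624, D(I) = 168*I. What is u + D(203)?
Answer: 26525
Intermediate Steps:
u = -7579
u + D(203) = -7579 + 168*203 = -7579 + 34104 = 26525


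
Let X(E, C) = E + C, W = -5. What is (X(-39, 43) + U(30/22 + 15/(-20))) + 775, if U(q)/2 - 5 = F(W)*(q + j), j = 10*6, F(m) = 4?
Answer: 14013/11 ≈ 1273.9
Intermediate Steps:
j = 60
U(q) = 490 + 8*q (U(q) = 10 + 2*(4*(q + 60)) = 10 + 2*(4*(60 + q)) = 10 + 2*(240 + 4*q) = 10 + (480 + 8*q) = 490 + 8*q)
X(E, C) = C + E
(X(-39, 43) + U(30/22 + 15/(-20))) + 775 = ((43 - 39) + (490 + 8*(30/22 + 15/(-20)))) + 775 = (4 + (490 + 8*(30*(1/22) + 15*(-1/20)))) + 775 = (4 + (490 + 8*(15/11 - ¾))) + 775 = (4 + (490 + 8*(27/44))) + 775 = (4 + (490 + 54/11)) + 775 = (4 + 5444/11) + 775 = 5488/11 + 775 = 14013/11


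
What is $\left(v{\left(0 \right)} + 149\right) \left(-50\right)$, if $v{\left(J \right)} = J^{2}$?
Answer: $-7450$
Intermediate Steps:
$\left(v{\left(0 \right)} + 149\right) \left(-50\right) = \left(0^{2} + 149\right) \left(-50\right) = \left(0 + 149\right) \left(-50\right) = 149 \left(-50\right) = -7450$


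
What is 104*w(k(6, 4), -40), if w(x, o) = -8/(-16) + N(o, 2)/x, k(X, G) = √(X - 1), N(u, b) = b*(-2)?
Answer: 52 - 416*√5/5 ≈ -134.04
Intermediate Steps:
N(u, b) = -2*b
k(X, G) = √(-1 + X)
w(x, o) = ½ - 4/x (w(x, o) = -8/(-16) + (-2*2)/x = -8*(-1/16) - 4/x = ½ - 4/x)
104*w(k(6, 4), -40) = 104*((-8 + √(-1 + 6))/(2*(√(-1 + 6)))) = 104*((-8 + √5)/(2*(√5))) = 104*((√5/5)*(-8 + √5)/2) = 104*(√5*(-8 + √5)/10) = 52*√5*(-8 + √5)/5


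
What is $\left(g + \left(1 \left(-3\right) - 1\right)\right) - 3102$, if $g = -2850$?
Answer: $-5956$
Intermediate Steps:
$\left(g + \left(1 \left(-3\right) - 1\right)\right) - 3102 = \left(-2850 + \left(1 \left(-3\right) - 1\right)\right) - 3102 = \left(-2850 - 4\right) - 3102 = -2854 - 3102 = -5956$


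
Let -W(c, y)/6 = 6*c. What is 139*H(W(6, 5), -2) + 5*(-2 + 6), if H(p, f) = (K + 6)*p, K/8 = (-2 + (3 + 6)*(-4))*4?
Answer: 36329060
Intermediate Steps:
K = -1216 (K = 8*((-2 + (3 + 6)*(-4))*4) = 8*((-2 + 9*(-4))*4) = 8*((-2 - 36)*4) = 8*(-38*4) = 8*(-152) = -1216)
W(c, y) = -36*c
H(p, f) = -1210*p (H(p, f) = (-1216 + 6)*p = -1210*p)
139*H(W(6, 5), -2) + 5*(-2 + 6) = 139*(-(-43560)*6) + 5*(-2 + 6) = 139*(-1210*(-216)) + 5*4 = 139*261360 + 20 = 36329040 + 20 = 36329060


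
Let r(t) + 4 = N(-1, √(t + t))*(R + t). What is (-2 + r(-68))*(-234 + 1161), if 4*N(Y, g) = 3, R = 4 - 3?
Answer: -208575/4 ≈ -52144.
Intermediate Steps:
R = 1
N(Y, g) = ¾ (N(Y, g) = (¼)*3 = ¾)
r(t) = -13/4 + 3*t/4 (r(t) = -4 + 3*(1 + t)/4 = -4 + (¾ + 3*t/4) = -13/4 + 3*t/4)
(-2 + r(-68))*(-234 + 1161) = (-2 + (-13/4 + (¾)*(-68)))*(-234 + 1161) = (-2 + (-13/4 - 51))*927 = (-2 - 217/4)*927 = -225/4*927 = -208575/4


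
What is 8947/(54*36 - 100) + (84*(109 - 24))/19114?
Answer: 92089559/17623108 ≈ 5.2255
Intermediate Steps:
8947/(54*36 - 100) + (84*(109 - 24))/19114 = 8947/(1944 - 100) + (84*85)*(1/19114) = 8947/1844 + 7140*(1/19114) = 8947*(1/1844) + 3570/9557 = 8947/1844 + 3570/9557 = 92089559/17623108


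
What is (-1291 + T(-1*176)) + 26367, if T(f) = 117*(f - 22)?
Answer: 1910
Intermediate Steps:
T(f) = -2574 + 117*f (T(f) = 117*(-22 + f) = -2574 + 117*f)
(-1291 + T(-1*176)) + 26367 = (-1291 + (-2574 + 117*(-1*176))) + 26367 = (-1291 + (-2574 + 117*(-176))) + 26367 = (-1291 + (-2574 - 20592)) + 26367 = (-1291 - 23166) + 26367 = -24457 + 26367 = 1910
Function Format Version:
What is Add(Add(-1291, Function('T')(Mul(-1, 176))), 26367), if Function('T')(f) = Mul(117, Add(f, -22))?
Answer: 1910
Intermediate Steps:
Function('T')(f) = Add(-2574, Mul(117, f)) (Function('T')(f) = Mul(117, Add(-22, f)) = Add(-2574, Mul(117, f)))
Add(Add(-1291, Function('T')(Mul(-1, 176))), 26367) = Add(Add(-1291, Add(-2574, Mul(117, Mul(-1, 176)))), 26367) = Add(Add(-1291, Add(-2574, Mul(117, -176))), 26367) = Add(Add(-1291, Add(-2574, -20592)), 26367) = Add(Add(-1291, -23166), 26367) = Add(-24457, 26367) = 1910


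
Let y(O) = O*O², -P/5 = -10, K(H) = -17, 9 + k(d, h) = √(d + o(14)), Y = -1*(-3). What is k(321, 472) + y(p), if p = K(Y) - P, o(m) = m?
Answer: -300772 + √335 ≈ -3.0075e+5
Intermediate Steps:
Y = 3
k(d, h) = -9 + √(14 + d) (k(d, h) = -9 + √(d + 14) = -9 + √(14 + d))
P = 50 (P = -5*(-10) = 50)
p = -67 (p = -17 - 1*50 = -17 - 50 = -67)
y(O) = O³
k(321, 472) + y(p) = (-9 + √(14 + 321)) + (-67)³ = (-9 + √335) - 300763 = -300772 + √335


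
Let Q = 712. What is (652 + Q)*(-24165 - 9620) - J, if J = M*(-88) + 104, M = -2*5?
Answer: -46083724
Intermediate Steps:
M = -10
J = 984 (J = -10*(-88) + 104 = 880 + 104 = 984)
(652 + Q)*(-24165 - 9620) - J = (652 + 712)*(-24165 - 9620) - 1*984 = 1364*(-33785) - 984 = -46082740 - 984 = -46083724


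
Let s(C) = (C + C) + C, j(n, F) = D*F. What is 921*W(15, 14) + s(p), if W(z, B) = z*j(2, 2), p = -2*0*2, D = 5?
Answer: 138150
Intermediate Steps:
p = 0 (p = 0*2 = 0)
j(n, F) = 5*F
W(z, B) = 10*z (W(z, B) = z*(5*2) = z*10 = 10*z)
s(C) = 3*C (s(C) = 2*C + C = 3*C)
921*W(15, 14) + s(p) = 921*(10*15) + 3*0 = 921*150 + 0 = 138150 + 0 = 138150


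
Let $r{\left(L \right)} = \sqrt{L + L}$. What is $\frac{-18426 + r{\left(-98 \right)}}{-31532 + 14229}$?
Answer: $\frac{18426}{17303} - \frac{14 i}{17303} \approx 1.0649 - 0.00080911 i$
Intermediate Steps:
$r{\left(L \right)} = \sqrt{2} \sqrt{L}$ ($r{\left(L \right)} = \sqrt{2 L} = \sqrt{2} \sqrt{L}$)
$\frac{-18426 + r{\left(-98 \right)}}{-31532 + 14229} = \frac{-18426 + \sqrt{2} \sqrt{-98}}{-31532 + 14229} = \frac{-18426 + \sqrt{2} \cdot 7 i \sqrt{2}}{-17303} = \left(-18426 + 14 i\right) \left(- \frac{1}{17303}\right) = \frac{18426}{17303} - \frac{14 i}{17303}$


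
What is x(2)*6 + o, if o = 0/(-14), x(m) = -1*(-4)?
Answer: 24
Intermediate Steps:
x(m) = 4
o = 0 (o = 0*(-1/14) = 0)
x(2)*6 + o = 4*6 + 0 = 24 + 0 = 24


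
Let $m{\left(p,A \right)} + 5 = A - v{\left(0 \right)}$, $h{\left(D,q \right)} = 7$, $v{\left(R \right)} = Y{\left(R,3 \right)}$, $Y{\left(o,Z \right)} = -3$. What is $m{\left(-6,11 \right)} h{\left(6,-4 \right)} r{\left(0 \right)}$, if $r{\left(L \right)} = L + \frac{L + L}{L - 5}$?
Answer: $0$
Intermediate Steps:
$v{\left(R \right)} = -3$
$r{\left(L \right)} = L + \frac{2 L}{-5 + L}$
$m{\left(p,A \right)} = -2 + A$ ($m{\left(p,A \right)} = -5 + \left(A - -3\right) = -5 + \left(A + 3\right) = -5 + \left(3 + A\right) = -2 + A$)
$m{\left(-6,11 \right)} h{\left(6,-4 \right)} r{\left(0 \right)} = \left(-2 + 11\right) 7 \frac{0 \left(-3 + 0\right)}{-5 + 0} = 9 \cdot 7 \cdot 0 \frac{1}{-5} \left(-3\right) = 63 \cdot 0 \left(- \frac{1}{5}\right) \left(-3\right) = 63 \cdot 0 = 0$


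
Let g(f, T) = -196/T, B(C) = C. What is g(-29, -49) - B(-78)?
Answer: 82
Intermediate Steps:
g(-29, -49) - B(-78) = -196/(-49) - 1*(-78) = -196*(-1/49) + 78 = 4 + 78 = 82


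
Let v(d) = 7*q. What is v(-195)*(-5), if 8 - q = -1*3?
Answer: -385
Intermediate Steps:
q = 11 (q = 8 - (-1)*3 = 8 - 1*(-3) = 8 + 3 = 11)
v(d) = 77 (v(d) = 7*11 = 77)
v(-195)*(-5) = 77*(-5) = -385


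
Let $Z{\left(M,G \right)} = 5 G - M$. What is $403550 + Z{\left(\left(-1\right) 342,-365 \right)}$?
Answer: $402067$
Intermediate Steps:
$Z{\left(M,G \right)} = - M + 5 G$
$403550 + Z{\left(\left(-1\right) 342,-365 \right)} = 403550 + \left(- \left(-1\right) 342 + 5 \left(-365\right)\right) = 403550 - 1483 = 402067$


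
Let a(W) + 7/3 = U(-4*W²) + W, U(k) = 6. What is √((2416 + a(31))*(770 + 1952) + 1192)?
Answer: 2*√15011790/3 ≈ 2583.0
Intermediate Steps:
a(W) = 11/3 + W (a(W) = -7/3 + (6 + W) = 11/3 + W)
√((2416 + a(31))*(770 + 1952) + 1192) = √((2416 + (11/3 + 31))*(770 + 1952) + 1192) = √((2416 + 104/3)*2722 + 1192) = √((7352/3)*2722 + 1192) = √(20012144/3 + 1192) = √(20015720/3) = 2*√15011790/3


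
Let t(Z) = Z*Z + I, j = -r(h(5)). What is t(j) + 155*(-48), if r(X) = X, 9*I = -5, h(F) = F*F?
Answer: -61340/9 ≈ -6815.6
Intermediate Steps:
h(F) = F²
I = -5/9 (I = (⅑)*(-5) = -5/9 ≈ -0.55556)
j = -25 (j = -1*5² = -1*25 = -25)
t(Z) = -5/9 + Z² (t(Z) = Z*Z - 5/9 = Z² - 5/9 = -5/9 + Z²)
t(j) + 155*(-48) = (-5/9 + (-25)²) + 155*(-48) = (-5/9 + 625) - 7440 = 5620/9 - 7440 = -61340/9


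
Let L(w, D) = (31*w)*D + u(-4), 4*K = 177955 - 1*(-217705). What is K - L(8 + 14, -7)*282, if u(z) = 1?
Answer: 1444901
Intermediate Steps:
K = 98915 (K = (177955 - 1*(-217705))/4 = (177955 + 217705)/4 = (¼)*395660 = 98915)
L(w, D) = 1 + 31*D*w (L(w, D) = (31*w)*D + 1 = 31*D*w + 1 = 1 + 31*D*w)
K - L(8 + 14, -7)*282 = 98915 - (1 + 31*(-7)*(8 + 14))*282 = 98915 - (1 + 31*(-7)*22)*282 = 98915 - (1 - 4774)*282 = 98915 - (-4773)*282 = 98915 - 1*(-1345986) = 98915 + 1345986 = 1444901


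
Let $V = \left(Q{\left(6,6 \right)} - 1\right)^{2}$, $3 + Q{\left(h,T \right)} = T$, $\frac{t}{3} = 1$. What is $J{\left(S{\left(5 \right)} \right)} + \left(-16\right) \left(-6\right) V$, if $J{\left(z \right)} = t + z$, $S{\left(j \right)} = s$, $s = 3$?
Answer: $390$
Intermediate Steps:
$t = 3$ ($t = 3 \cdot 1 = 3$)
$Q{\left(h,T \right)} = -3 + T$
$S{\left(j \right)} = 3$
$V = 4$ ($V = \left(\left(-3 + 6\right) - 1\right)^{2} = \left(3 - 1\right)^{2} = 2^{2} = 4$)
$J{\left(z \right)} = 3 + z$
$J{\left(S{\left(5 \right)} \right)} + \left(-16\right) \left(-6\right) V = \left(3 + 3\right) + \left(-16\right) \left(-6\right) 4 = 6 + 96 \cdot 4 = 6 + 384 = 390$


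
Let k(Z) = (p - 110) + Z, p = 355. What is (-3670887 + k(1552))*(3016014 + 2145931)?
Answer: -18939640780050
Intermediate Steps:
k(Z) = 245 + Z (k(Z) = (355 - 110) + Z = 245 + Z)
(-3670887 + k(1552))*(3016014 + 2145931) = (-3670887 + (245 + 1552))*(3016014 + 2145931) = (-3670887 + 1797)*5161945 = -3669090*5161945 = -18939640780050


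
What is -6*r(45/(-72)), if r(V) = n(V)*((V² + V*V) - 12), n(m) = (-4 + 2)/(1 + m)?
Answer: -359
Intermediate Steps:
n(m) = -2/(1 + m)
r(V) = -2*(-12 + 2*V²)/(1 + V) (r(V) = (-2/(1 + V))*((V² + V*V) - 12) = (-2/(1 + V))*((V² + V²) - 12) = (-2/(1 + V))*(2*V² - 12) = (-2/(1 + V))*(-12 + 2*V²) = -2*(-12 + 2*V²)/(1 + V))
-6*r(45/(-72)) = -24*(6 - (45/(-72))²)/(1 + 45/(-72)) = -24*(6 - (45*(-1/72))²)/(1 + 45*(-1/72)) = -24*(6 - (-5/8)²)/(1 - 5/8) = -24*(6 - 1*25/64)/3/8 = -24*8*(6 - 25/64)/3 = -24*8*359/(3*64) = -6*359/6 = -359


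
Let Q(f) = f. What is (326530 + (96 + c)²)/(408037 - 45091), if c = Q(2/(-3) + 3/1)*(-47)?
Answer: 2940451/3266514 ≈ 0.90018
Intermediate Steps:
c = -329/3 (c = (2/(-3) + 3/1)*(-47) = (2*(-⅓) + 3*1)*(-47) = (-⅔ + 3)*(-47) = (7/3)*(-47) = -329/3 ≈ -109.67)
(326530 + (96 + c)²)/(408037 - 45091) = (326530 + (96 - 329/3)²)/(408037 - 45091) = (326530 + (-41/3)²)/362946 = (326530 + 1681/9)*(1/362946) = (2940451/9)*(1/362946) = 2940451/3266514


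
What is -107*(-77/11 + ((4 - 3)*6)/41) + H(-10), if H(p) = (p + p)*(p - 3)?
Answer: 40727/41 ≈ 993.34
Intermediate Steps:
H(p) = 2*p*(-3 + p) (H(p) = (2*p)*(-3 + p) = 2*p*(-3 + p))
-107*(-77/11 + ((4 - 3)*6)/41) + H(-10) = -107*(-77/11 + ((4 - 3)*6)/41) + 2*(-10)*(-3 - 10) = -107*(-77*1/11 + (1*6)*(1/41)) + 2*(-10)*(-13) = -107*(-7 + 6*(1/41)) + 260 = -107*(-7 + 6/41) + 260 = -107*(-281/41) + 260 = 30067/41 + 260 = 40727/41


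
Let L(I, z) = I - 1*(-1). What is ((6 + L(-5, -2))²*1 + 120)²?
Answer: 15376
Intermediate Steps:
L(I, z) = 1 + I (L(I, z) = I + 1 = 1 + I)
((6 + L(-5, -2))²*1 + 120)² = ((6 + (1 - 5))²*1 + 120)² = ((6 - 4)²*1 + 120)² = (2²*1 + 120)² = (4*1 + 120)² = (4 + 120)² = 124² = 15376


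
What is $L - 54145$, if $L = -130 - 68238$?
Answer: $-122513$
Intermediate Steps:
$L = -68368$ ($L = -130 - 68238 = -68368$)
$L - 54145 = -68368 - 54145 = -122513$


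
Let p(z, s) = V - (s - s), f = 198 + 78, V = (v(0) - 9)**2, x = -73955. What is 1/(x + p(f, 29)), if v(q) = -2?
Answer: -1/73834 ≈ -1.3544e-5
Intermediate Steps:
V = 121 (V = (-2 - 9)**2 = (-11)**2 = 121)
f = 276
p(z, s) = 121 (p(z, s) = 121 - (s - s) = 121 - 1*0 = 121 + 0 = 121)
1/(x + p(f, 29)) = 1/(-73955 + 121) = 1/(-73834) = -1/73834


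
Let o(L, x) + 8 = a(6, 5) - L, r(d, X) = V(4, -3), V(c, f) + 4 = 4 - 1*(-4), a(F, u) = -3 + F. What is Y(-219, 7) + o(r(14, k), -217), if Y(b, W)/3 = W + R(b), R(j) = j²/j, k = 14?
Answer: -645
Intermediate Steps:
V(c, f) = 4 (V(c, f) = -4 + (4 - 1*(-4)) = -4 + (4 + 4) = -4 + 8 = 4)
r(d, X) = 4
R(j) = j
o(L, x) = -5 - L (o(L, x) = -8 + ((-3 + 6) - L) = -8 + (3 - L) = -5 - L)
Y(b, W) = 3*W + 3*b (Y(b, W) = 3*(W + b) = 3*W + 3*b)
Y(-219, 7) + o(r(14, k), -217) = (3*7 + 3*(-219)) + (-5 - 1*4) = (21 - 657) + (-5 - 4) = -636 - 9 = -645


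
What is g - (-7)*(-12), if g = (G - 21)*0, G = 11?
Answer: -84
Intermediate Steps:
g = 0 (g = (11 - 21)*0 = -10*0 = 0)
g - (-7)*(-12) = 0 - (-7)*(-12) = 0 - 1*84 = 0 - 84 = -84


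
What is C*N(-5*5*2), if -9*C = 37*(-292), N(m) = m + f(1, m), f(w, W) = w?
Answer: -529396/9 ≈ -58822.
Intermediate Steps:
N(m) = 1 + m (N(m) = m + 1 = 1 + m)
C = 10804/9 (C = -37*(-292)/9 = -⅑*(-10804) = 10804/9 ≈ 1200.4)
C*N(-5*5*2) = 10804*(1 - 5*5*2)/9 = 10804*(1 - 25*2)/9 = 10804*(1 - 50)/9 = (10804/9)*(-49) = -529396/9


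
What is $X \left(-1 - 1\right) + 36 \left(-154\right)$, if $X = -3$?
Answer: $-5538$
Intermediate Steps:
$X \left(-1 - 1\right) + 36 \left(-154\right) = - 3 \left(-1 - 1\right) + 36 \left(-154\right) = \left(-3\right) \left(-2\right) - 5544 = 6 - 5544 = -5538$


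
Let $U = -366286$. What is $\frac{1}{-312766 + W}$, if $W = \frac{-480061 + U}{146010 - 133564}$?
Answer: $- \frac{12446}{3893531983} \approx -3.1966 \cdot 10^{-6}$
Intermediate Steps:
$W = - \frac{846347}{12446}$ ($W = \frac{-480061 - 366286}{146010 - 133564} = - \frac{846347}{12446} \approx -68.001$)
$\frac{1}{-312766 + W} = \frac{1}{-312766 - \frac{846347}{12446}} = \frac{1}{- \frac{3893531983}{12446}} = - \frac{12446}{3893531983}$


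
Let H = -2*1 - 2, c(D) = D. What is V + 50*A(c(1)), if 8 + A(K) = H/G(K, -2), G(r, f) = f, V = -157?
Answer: -457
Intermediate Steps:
H = -4 (H = -2 - 2 = -4)
A(K) = -6 (A(K) = -8 - 4/(-2) = -8 - 4*(-½) = -8 + 2 = -6)
V + 50*A(c(1)) = -157 + 50*(-6) = -157 - 300 = -457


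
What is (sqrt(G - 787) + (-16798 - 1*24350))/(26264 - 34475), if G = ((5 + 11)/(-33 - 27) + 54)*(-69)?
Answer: 13716/2737 - I*sqrt(12485)/13685 ≈ 5.0113 - 0.0081649*I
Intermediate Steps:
G = -18538/5 (G = (16/(-60) + 54)*(-69) = (16*(-1/60) + 54)*(-69) = (-4/15 + 54)*(-69) = (806/15)*(-69) = -18538/5 ≈ -3707.6)
(sqrt(G - 787) + (-16798 - 1*24350))/(26264 - 34475) = (sqrt(-18538/5 - 787) + (-16798 - 1*24350))/(26264 - 34475) = (sqrt(-22473/5) + (-16798 - 24350))/(-8211) = (3*I*sqrt(12485)/5 - 41148)*(-1/8211) = (-41148 + 3*I*sqrt(12485)/5)*(-1/8211) = 13716/2737 - I*sqrt(12485)/13685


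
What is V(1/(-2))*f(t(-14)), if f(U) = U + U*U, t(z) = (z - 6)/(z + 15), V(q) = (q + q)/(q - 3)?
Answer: 760/7 ≈ 108.57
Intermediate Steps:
V(q) = 2*q/(-3 + q) (V(q) = (2*q)/(-3 + q) = 2*q/(-3 + q))
t(z) = (-6 + z)/(15 + z)
f(U) = U + U²
V(1/(-2))*f(t(-14)) = (2/(-2*(-3 + 1/(-2))))*(((-6 - 14)/(15 - 14))*(1 + (-6 - 14)/(15 - 14))) = (2*(-½)/(-3 - ½))*((-20/1)*(1 - 20/1)) = (2*(-½)/(-7/2))*((1*(-20))*(1 + 1*(-20))) = (2*(-½)*(-2/7))*(-20*(1 - 20)) = 2*(-20*(-19))/7 = (2/7)*380 = 760/7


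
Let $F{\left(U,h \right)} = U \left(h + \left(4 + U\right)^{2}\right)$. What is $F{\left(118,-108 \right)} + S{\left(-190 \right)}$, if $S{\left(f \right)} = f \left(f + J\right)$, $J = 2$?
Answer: $1779288$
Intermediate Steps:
$S{\left(f \right)} = f \left(2 + f\right)$ ($S{\left(f \right)} = f \left(f + 2\right) = f \left(2 + f\right)$)
$F{\left(118,-108 \right)} + S{\left(-190 \right)} = 118 \left(-108 + \left(4 + 118\right)^{2}\right) - 190 \left(2 - 190\right) = 118 \left(-108 + 122^{2}\right) - -35720 = 118 \left(-108 + 14884\right) + 35720 = 118 \cdot 14776 + 35720 = 1743568 + 35720 = 1779288$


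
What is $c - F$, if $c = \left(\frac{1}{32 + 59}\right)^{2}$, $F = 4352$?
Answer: $- \frac{36038911}{8281} \approx -4352.0$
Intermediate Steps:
$c = \frac{1}{8281}$ ($c = \left(\frac{1}{91}\right)^{2} = \frac{1}{8281} \approx 0.00012076$)
$c - F = \frac{1}{8281} - 4352 = - \frac{36038911}{8281}$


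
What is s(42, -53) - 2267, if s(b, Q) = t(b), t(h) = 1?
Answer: -2266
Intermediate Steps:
s(b, Q) = 1
s(42, -53) - 2267 = 1 - 2267 = -2266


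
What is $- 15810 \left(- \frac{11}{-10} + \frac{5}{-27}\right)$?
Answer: $- \frac{130169}{9} \approx -14463.0$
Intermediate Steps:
$- 15810 \left(- \frac{11}{-10} + \frac{5}{-27}\right) = - 15810 \left(\left(-11\right) \left(- \frac{1}{10}\right) + 5 \left(- \frac{1}{27}\right)\right) = - 15810 \left(\frac{11}{10} - \frac{5}{27}\right) = \left(-15810\right) \frac{247}{270} = - \frac{130169}{9}$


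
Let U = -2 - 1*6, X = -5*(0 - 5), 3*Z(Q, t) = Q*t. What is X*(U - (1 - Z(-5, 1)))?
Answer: -800/3 ≈ -266.67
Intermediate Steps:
Z(Q, t) = Q*t/3 (Z(Q, t) = (Q*t)/3 = Q*t/3)
X = 25 (X = -5*(-5) = 25)
U = -8 (U = -2 - 6 = -8)
X*(U - (1 - Z(-5, 1))) = 25*(-8 - (1 - (-5)/3)) = 25*(-8 - (1 - 1*(-5/3))) = 25*(-8 - (1 + 5/3)) = 25*(-8 - 1*8/3) = 25*(-8 - 8/3) = 25*(-32/3) = -800/3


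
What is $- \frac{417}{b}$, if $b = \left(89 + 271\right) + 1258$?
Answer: $- \frac{417}{1618} \approx -0.25773$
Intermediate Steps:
$b = 1618$ ($b = 360 + 1258 = 1618$)
$- \frac{417}{b} = - \frac{417}{1618}$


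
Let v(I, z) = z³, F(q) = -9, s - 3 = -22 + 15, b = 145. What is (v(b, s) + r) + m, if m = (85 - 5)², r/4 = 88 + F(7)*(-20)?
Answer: 7408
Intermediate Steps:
s = -4 (s = 3 + (-22 + 15) = 3 - 7 = -4)
r = 1072 (r = 4*(88 - 9*(-20)) = 4*(88 + 180) = 4*268 = 1072)
m = 6400 (m = 80² = 6400)
(v(b, s) + r) + m = ((-4)³ + 1072) + 6400 = (-64 + 1072) + 6400 = 1008 + 6400 = 7408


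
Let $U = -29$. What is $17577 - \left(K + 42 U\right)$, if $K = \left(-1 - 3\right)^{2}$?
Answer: $18779$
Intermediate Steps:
$K = 16$ ($K = \left(-4\right)^{2} = 16$)
$17577 - \left(K + 42 U\right) = 17577 - \left(16 + 42 \left(-29\right)\right) = 17577 - \left(16 - 1218\right) = 17577 - -1202 = 17577 + 1202 = 18779$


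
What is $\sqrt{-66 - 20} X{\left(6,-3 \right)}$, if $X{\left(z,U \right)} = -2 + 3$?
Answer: $i \sqrt{86} \approx 9.2736 i$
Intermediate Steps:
$X{\left(z,U \right)} = 1$
$\sqrt{-66 - 20} X{\left(6,-3 \right)} = \sqrt{-66 - 20} \cdot 1 = \sqrt{-86} \cdot 1 = i \sqrt{86} \cdot 1 = i \sqrt{86}$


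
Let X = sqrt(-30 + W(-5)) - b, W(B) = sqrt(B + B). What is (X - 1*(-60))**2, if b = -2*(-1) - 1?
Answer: (59 + sqrt(-30 + I*sqrt(10)))**2 ≈ 3485.0 + 650.37*I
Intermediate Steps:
W(B) = sqrt(2)*sqrt(B) (W(B) = sqrt(2*B) = sqrt(2)*sqrt(B))
b = 1 (b = 2 - 1 = 1)
X = -1 + sqrt(-30 + I*sqrt(10)) (X = sqrt(-30 + sqrt(2)*sqrt(-5)) - 1*1 = sqrt(-30 + sqrt(2)*(I*sqrt(5))) - 1 = sqrt(-30 + I*sqrt(10)) - 1 = -1 + sqrt(-30 + I*sqrt(10)) ≈ -0.71172 + 5.4848*I)
(X - 1*(-60))**2 = ((-1 + sqrt(-30 + I*sqrt(10))) - 1*(-60))**2 = ((-1 + sqrt(-30 + I*sqrt(10))) + 60)**2 = (59 + sqrt(-30 + I*sqrt(10)))**2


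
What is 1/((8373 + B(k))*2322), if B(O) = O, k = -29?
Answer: 1/19374768 ≈ 5.1614e-8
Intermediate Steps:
1/((8373 + B(k))*2322) = 1/((8373 - 29)*2322) = (1/2322)/8344 = (1/8344)*(1/2322) = 1/19374768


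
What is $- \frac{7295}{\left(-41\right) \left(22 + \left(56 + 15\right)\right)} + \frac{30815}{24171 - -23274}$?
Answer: $\frac{30907258}{12060519} \approx 2.5627$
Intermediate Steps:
$- \frac{7295}{\left(-41\right) \left(22 + \left(56 + 15\right)\right)} + \frac{30815}{24171 - -23274} = - \frac{7295}{\left(-41\right) \left(22 + 71\right)} + \frac{30815}{24171 + 23274} = - \frac{7295}{\left(-41\right) 93} + \frac{30815}{47445} = - \frac{7295}{-3813} + 30815 \cdot \frac{1}{47445} = \left(-7295\right) \left(- \frac{1}{3813}\right) + \frac{6163}{9489} = \frac{7295}{3813} + \frac{6163}{9489} = \frac{30907258}{12060519}$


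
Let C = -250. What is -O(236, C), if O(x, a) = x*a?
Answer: 59000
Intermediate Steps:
O(x, a) = a*x
-O(236, C) = -(-250)*236 = -1*(-59000) = 59000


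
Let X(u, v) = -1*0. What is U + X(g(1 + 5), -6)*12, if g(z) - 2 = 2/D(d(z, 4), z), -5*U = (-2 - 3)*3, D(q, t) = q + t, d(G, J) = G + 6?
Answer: 3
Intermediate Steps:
d(G, J) = 6 + G
U = 3 (U = -(-2 - 3)*3/5 = -(-1)*3 = -⅕*(-15) = 3)
g(z) = 2 + 2/(6 + 2*z) (g(z) = 2 + 2/((6 + z) + z) = 2 + 2/(6 + 2*z))
X(u, v) = 0
U + X(g(1 + 5), -6)*12 = 3 + 0*12 = 3 + 0 = 3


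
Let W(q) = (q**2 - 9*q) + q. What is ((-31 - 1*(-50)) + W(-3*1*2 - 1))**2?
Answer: 15376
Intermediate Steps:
W(q) = q**2 - 8*q
((-31 - 1*(-50)) + W(-3*1*2 - 1))**2 = ((-31 - 1*(-50)) + (-3*1*2 - 1)*(-8 + (-3*1*2 - 1)))**2 = ((-31 + 50) + (-3*2 - 1)*(-8 + (-3*2 - 1)))**2 = (19 + (-6 - 1)*(-8 + (-6 - 1)))**2 = (19 - 7*(-8 - 7))**2 = (19 - 7*(-15))**2 = (19 + 105)**2 = 124**2 = 15376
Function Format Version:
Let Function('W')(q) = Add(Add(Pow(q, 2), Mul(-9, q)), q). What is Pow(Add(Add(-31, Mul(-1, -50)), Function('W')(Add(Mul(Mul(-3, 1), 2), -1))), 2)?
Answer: 15376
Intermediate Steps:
Function('W')(q) = Add(Pow(q, 2), Mul(-8, q))
Pow(Add(Add(-31, Mul(-1, -50)), Function('W')(Add(Mul(Mul(-3, 1), 2), -1))), 2) = Pow(Add(Add(-31, Mul(-1, -50)), Mul(Add(Mul(Mul(-3, 1), 2), -1), Add(-8, Add(Mul(Mul(-3, 1), 2), -1)))), 2) = Pow(Add(Add(-31, 50), Mul(Add(Mul(-3, 2), -1), Add(-8, Add(Mul(-3, 2), -1)))), 2) = Pow(Add(19, Mul(Add(-6, -1), Add(-8, Add(-6, -1)))), 2) = Pow(Add(19, Mul(-7, Add(-8, -7))), 2) = Pow(Add(19, Mul(-7, -15)), 2) = Pow(Add(19, 105), 2) = Pow(124, 2) = 15376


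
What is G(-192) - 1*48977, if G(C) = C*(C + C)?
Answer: 24751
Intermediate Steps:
G(C) = 2*C**2 (G(C) = C*(2*C) = 2*C**2)
G(-192) - 1*48977 = 2*(-192)**2 - 1*48977 = 2*36864 - 48977 = 73728 - 48977 = 24751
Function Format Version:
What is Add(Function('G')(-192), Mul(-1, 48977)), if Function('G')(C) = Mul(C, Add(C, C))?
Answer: 24751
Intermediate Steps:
Function('G')(C) = Mul(2, Pow(C, 2)) (Function('G')(C) = Mul(C, Mul(2, C)) = Mul(2, Pow(C, 2)))
Add(Function('G')(-192), Mul(-1, 48977)) = Add(Mul(2, Pow(-192, 2)), Mul(-1, 48977)) = Add(Mul(2, 36864), -48977) = Add(73728, -48977) = 24751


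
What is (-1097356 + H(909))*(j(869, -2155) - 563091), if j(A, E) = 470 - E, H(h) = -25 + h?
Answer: 614535275952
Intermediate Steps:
(-1097356 + H(909))*(j(869, -2155) - 563091) = (-1097356 + (-25 + 909))*((470 - 1*(-2155)) - 563091) = (-1097356 + 884)*((470 + 2155) - 563091) = -1096472*(2625 - 563091) = -1096472*(-560466) = 614535275952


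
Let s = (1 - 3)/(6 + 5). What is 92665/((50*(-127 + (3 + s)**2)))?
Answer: -2242493/144060 ≈ -15.566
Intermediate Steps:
s = -2/11 ≈ -0.18182
92665/((50*(-127 + (3 + s)**2))) = 92665/((50*(-127 + (3 - 2/11)**2))) = 92665/((50*(-127 + (31/11)**2))) = 92665/((50*(-127 + 961/121))) = 92665/((50*(-14406/121))) = 92665/(-720300/121) = 92665*(-121/720300) = -2242493/144060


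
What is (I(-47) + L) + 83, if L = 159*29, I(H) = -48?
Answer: 4646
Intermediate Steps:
L = 4611
(I(-47) + L) + 83 = (-48 + 4611) + 83 = 4563 + 83 = 4646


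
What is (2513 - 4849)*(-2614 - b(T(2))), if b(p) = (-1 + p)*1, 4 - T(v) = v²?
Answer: 6103968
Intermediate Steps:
T(v) = 4 - v²
b(p) = -1 + p
(2513 - 4849)*(-2614 - b(T(2))) = (2513 - 4849)*(-2614 - (-1 + (4 - 1*2²))) = -2336*(-2614 - (-1 + (4 - 1*4))) = -2336*(-2614 - (-1 + (4 - 4))) = -2336*(-2614 - (-1 + 0)) = -2336*(-2614 - 1*(-1)) = -2336*(-2614 + 1) = -2336*(-2613) = 6103968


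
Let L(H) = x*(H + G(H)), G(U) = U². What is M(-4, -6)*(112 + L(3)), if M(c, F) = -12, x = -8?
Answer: -192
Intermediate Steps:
L(H) = -8*H - 8*H² (L(H) = -8*(H + H²) = -8*H - 8*H²)
M(-4, -6)*(112 + L(3)) = -12*(112 + 8*3*(-1 - 1*3)) = -12*(112 + 8*3*(-1 - 3)) = -12*(112 + 8*3*(-4)) = -12*(112 - 96) = -12*16 = -192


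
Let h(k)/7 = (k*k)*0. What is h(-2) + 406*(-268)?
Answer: -108808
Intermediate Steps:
h(k) = 0 (h(k) = 7*((k*k)*0) = 7*(k**2*0) = 7*0 = 0)
h(-2) + 406*(-268) = 0 + 406*(-268) = 0 - 108808 = -108808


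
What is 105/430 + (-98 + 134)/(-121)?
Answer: -555/10406 ≈ -0.053335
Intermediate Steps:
105/430 + (-98 + 134)/(-121) = 105*(1/430) + 36*(-1/121) = 21/86 - 36/121 = -555/10406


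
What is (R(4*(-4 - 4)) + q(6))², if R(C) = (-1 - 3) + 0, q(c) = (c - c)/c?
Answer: 16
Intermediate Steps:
q(c) = 0 (q(c) = 0/c = 0)
R(C) = -4 (R(C) = -4 + 0 = -4)
(R(4*(-4 - 4)) + q(6))² = (-4 + 0)² = (-4)² = 16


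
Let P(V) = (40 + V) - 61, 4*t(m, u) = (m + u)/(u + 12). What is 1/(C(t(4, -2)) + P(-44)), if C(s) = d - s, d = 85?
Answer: 20/399 ≈ 0.050125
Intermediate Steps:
t(m, u) = (m + u)/(4*(12 + u)) (t(m, u) = ((m + u)/(u + 12))/4 = ((m + u)/(12 + u))/4 = (m + u)/(4*(12 + u)))
C(s) = 85 - s
P(V) = -21 + V
1/(C(t(4, -2)) + P(-44)) = 1/((85 - (4 - 2)/(4*(12 - 2))) + (-21 - 44)) = 1/((85 - 2/(4*10)) - 65) = 1/((85 - 1*1/20) - 65) = 1/((85 - 1/20) - 65) = 1/(1699/20 - 65) = 1/(399/20) = 20/399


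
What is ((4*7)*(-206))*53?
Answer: -305704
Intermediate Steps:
((4*7)*(-206))*53 = (28*(-206))*53 = -5768*53 = -305704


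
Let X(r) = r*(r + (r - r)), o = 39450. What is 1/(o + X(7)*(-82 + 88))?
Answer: 1/39744 ≈ 2.5161e-5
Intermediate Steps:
X(r) = r**2 (X(r) = r*(r + 0) = r*r = r**2)
1/(o + X(7)*(-82 + 88)) = 1/(39450 + 7**2*(-82 + 88)) = 1/(39450 + 49*6) = 1/(39450 + 294) = 1/39744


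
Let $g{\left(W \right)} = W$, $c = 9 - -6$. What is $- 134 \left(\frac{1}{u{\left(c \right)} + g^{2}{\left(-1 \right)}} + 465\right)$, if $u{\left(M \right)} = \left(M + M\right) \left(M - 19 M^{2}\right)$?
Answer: $- \frac{7963155556}{127799} \approx -62310.0$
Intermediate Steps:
$c = 15$ ($c = 9 + 6 = 15$)
$u{\left(M \right)} = 2 M \left(M - 19 M^{2}\right)$
$- 134 \left(\frac{1}{u{\left(c \right)} + g^{2}{\left(-1 \right)}} + 465\right) = - 134 \left(\frac{1}{15^{2} \left(2 - 570\right) + \left(-1\right)^{2}} + 465\right) = - 134 \left(\frac{1}{225 \left(2 - 570\right) + 1} + 465\right) = - 134 \left(\frac{1}{225 \left(-568\right) + 1} + 465\right) = - 134 \left(\frac{1}{-127800 + 1} + 465\right) = - 134 \left(\frac{1}{-127799} + 465\right) = - 134 \left(- \frac{1}{127799} + 465\right) = \left(-134\right) \frac{59426534}{127799} = - \frac{7963155556}{127799}$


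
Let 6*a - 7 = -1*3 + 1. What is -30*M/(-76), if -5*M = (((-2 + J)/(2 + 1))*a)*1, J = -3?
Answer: 25/228 ≈ 0.10965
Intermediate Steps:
a = 5/6 (a = 7/6 + (-1*3 + 1)/6 = 7/6 + (-3 + 1)/6 = 7/6 + (1/6)*(-2) = 7/6 - 1/3 = 5/6 ≈ 0.83333)
M = 5/18 (M = -((-2 - 3)/(2 + 1))*(5/6)/5 = --5/3*(5/6)/5 = --5*1/3*(5/6)/5 = -(-5/3*5/6)/5 = -(-5)/18 = -1/5*(-25/18) = 5/18 ≈ 0.27778)
-30*M/(-76) = -30*5/18/(-76) = -25/3*(-1/76) = 25/228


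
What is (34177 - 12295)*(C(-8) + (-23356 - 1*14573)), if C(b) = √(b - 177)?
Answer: -829962378 + 21882*I*√185 ≈ -8.2996e+8 + 2.9763e+5*I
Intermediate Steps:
C(b) = √(-177 + b)
(34177 - 12295)*(C(-8) + (-23356 - 1*14573)) = (34177 - 12295)*(√(-177 - 8) + (-23356 - 1*14573)) = 21882*(√(-185) + (-23356 - 14573)) = 21882*(I*√185 - 37929) = 21882*(-37929 + I*√185) = -829962378 + 21882*I*√185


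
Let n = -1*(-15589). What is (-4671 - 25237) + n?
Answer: -14319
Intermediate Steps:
n = 15589
(-4671 - 25237) + n = (-4671 - 25237) + 15589 = -29908 + 15589 = -14319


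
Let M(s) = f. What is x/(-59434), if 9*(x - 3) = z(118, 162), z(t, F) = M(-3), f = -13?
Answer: -7/267453 ≈ -2.6173e-5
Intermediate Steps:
M(s) = -13
z(t, F) = -13
x = 14/9 (x = 3 + (⅑)*(-13) = 3 - 13/9 = 14/9 ≈ 1.5556)
x/(-59434) = (14/9)/(-59434) = (14/9)*(-1/59434) = -7/267453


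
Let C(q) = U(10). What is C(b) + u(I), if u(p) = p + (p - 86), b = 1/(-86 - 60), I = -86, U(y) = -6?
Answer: -264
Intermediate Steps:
b = -1/146 (b = 1/(-146) = -1/146 ≈ -0.0068493)
C(q) = -6
u(p) = -86 + 2*p (u(p) = p + (-86 + p) = -86 + 2*p)
C(b) + u(I) = -6 + (-86 + 2*(-86)) = -6 + (-86 - 172) = -6 - 258 = -264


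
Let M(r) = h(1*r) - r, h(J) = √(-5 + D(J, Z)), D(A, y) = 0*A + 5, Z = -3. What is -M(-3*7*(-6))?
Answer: 126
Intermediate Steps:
D(A, y) = 5 (D(A, y) = 0 + 5 = 5)
h(J) = 0 (h(J) = √(-5 + 5) = √0 = 0)
M(r) = -r (M(r) = 0 - r = -r)
-M(-3*7*(-6)) = -(-1)*-3*7*(-6) = -(-1)*(-21*(-6)) = -(-1)*126 = -1*(-126) = 126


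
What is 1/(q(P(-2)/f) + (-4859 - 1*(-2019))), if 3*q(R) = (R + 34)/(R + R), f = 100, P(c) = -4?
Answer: -2/5963 ≈ -0.00033540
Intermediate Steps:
q(R) = (34 + R)/(6*R) (q(R) = ((R + 34)/(R + R))/3 = ((34 + R)/((2*R)))/3 = ((34 + R)*(1/(2*R)))/3 = ((34 + R)/(2*R))/3 = (34 + R)/(6*R))
1/(q(P(-2)/f) + (-4859 - 1*(-2019))) = 1/((34 - 4/100)/(6*((-4/100))) + (-4859 - 1*(-2019))) = 1/((34 - 4*1/100)/(6*((-4*1/100))) + (-4859 + 2019)) = 1/((34 - 1/25)/(6*(-1/25)) - 2840) = 1/((1/6)*(-25)*(849/25) - 2840) = 1/(-283/2 - 2840) = 1/(-5963/2) = -2/5963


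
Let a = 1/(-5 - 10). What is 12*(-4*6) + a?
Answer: -4321/15 ≈ -288.07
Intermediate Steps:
a = -1/15 (a = 1/(-15) = -1/15 ≈ -0.066667)
12*(-4*6) + a = 12*(-4*6) - 1/15 = 12*(-24) - 1/15 = -288 - 1/15 = -4321/15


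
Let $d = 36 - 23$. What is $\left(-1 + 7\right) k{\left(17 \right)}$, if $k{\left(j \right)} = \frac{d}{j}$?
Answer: $\frac{78}{17} \approx 4.5882$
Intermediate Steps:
$d = 13$ ($d = 36 - 23 = 13$)
$k{\left(j \right)} = \frac{13}{j}$
$\left(-1 + 7\right) k{\left(17 \right)} = \left(-1 + 7\right) \frac{13}{17} = 6 \cdot 13 \cdot \frac{1}{17} = 6 \cdot \frac{13}{17} = \frac{78}{17}$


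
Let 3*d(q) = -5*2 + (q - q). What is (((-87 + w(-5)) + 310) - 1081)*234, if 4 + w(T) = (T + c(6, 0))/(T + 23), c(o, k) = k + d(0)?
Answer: -605449/3 ≈ -2.0182e+5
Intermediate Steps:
d(q) = -10/3 (d(q) = (-5*2 + (q - q))/3 = (-10 + 0)/3 = (⅓)*(-10) = -10/3)
c(o, k) = -10/3 + k (c(o, k) = k - 10/3 = -10/3 + k)
w(T) = -4 + (-10/3 + T)/(23 + T) (w(T) = -4 + (T + (-10/3 + 0))/(T + 23) = -4 + (T - 10/3)/(23 + T) = -4 + (-10/3 + T)/(23 + T))
(((-87 + w(-5)) + 310) - 1081)*234 = (((-87 + (-286 - 9*(-5))/(3*(23 - 5))) + 310) - 1081)*234 = (((-87 + (⅓)*(-286 + 45)/18) + 310) - 1081)*234 = (((-87 + (⅓)*(1/18)*(-241)) + 310) - 1081)*234 = (((-87 - 241/54) + 310) - 1081)*234 = ((-4939/54 + 310) - 1081)*234 = (11801/54 - 1081)*234 = -46573/54*234 = -605449/3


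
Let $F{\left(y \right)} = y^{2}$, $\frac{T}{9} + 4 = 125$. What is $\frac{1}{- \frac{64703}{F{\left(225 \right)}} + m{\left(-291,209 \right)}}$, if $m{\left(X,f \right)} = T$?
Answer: $\frac{50625}{55065922} \approx 0.00091935$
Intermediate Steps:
$T = 1089$ ($T = -36 + 9 \cdot 125 = -36 + 1125 = 1089$)
$m{\left(X,f \right)} = 1089$
$\frac{1}{- \frac{64703}{F{\left(225 \right)}} + m{\left(-291,209 \right)}} = \frac{1}{- \frac{64703}{225^{2}} + 1089} = \frac{1}{- \frac{64703}{50625} + 1089} = \frac{1}{\frac{55065922}{50625}} = \frac{50625}{55065922}$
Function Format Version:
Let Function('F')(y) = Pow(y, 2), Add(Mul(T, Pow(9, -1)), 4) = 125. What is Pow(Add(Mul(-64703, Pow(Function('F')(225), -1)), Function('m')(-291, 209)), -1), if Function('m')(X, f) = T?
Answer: Rational(50625, 55065922) ≈ 0.00091935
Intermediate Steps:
T = 1089 (T = Add(-36, Mul(9, 125)) = Add(-36, 1125) = 1089)
Function('m')(X, f) = 1089
Pow(Add(Mul(-64703, Pow(Function('F')(225), -1)), Function('m')(-291, 209)), -1) = Pow(Add(Mul(-64703, Pow(Pow(225, 2), -1)), 1089), -1) = Pow(Add(Mul(-64703, Pow(50625, -1)), 1089), -1) = Pow(Add(Mul(-64703, Rational(1, 50625)), 1089), -1) = Pow(Add(Rational(-64703, 50625), 1089), -1) = Pow(Rational(55065922, 50625), -1) = Rational(50625, 55065922)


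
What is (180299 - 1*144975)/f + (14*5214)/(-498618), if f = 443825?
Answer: -2464044578/36883188975 ≈ -0.066807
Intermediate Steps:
(180299 - 1*144975)/f + (14*5214)/(-498618) = (180299 - 1*144975)/443825 + (14*5214)/(-498618) = (180299 - 144975)*(1/443825) + 72996*(-1/498618) = 35324*(1/443825) - 12166/83103 = 35324/443825 - 12166/83103 = -2464044578/36883188975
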